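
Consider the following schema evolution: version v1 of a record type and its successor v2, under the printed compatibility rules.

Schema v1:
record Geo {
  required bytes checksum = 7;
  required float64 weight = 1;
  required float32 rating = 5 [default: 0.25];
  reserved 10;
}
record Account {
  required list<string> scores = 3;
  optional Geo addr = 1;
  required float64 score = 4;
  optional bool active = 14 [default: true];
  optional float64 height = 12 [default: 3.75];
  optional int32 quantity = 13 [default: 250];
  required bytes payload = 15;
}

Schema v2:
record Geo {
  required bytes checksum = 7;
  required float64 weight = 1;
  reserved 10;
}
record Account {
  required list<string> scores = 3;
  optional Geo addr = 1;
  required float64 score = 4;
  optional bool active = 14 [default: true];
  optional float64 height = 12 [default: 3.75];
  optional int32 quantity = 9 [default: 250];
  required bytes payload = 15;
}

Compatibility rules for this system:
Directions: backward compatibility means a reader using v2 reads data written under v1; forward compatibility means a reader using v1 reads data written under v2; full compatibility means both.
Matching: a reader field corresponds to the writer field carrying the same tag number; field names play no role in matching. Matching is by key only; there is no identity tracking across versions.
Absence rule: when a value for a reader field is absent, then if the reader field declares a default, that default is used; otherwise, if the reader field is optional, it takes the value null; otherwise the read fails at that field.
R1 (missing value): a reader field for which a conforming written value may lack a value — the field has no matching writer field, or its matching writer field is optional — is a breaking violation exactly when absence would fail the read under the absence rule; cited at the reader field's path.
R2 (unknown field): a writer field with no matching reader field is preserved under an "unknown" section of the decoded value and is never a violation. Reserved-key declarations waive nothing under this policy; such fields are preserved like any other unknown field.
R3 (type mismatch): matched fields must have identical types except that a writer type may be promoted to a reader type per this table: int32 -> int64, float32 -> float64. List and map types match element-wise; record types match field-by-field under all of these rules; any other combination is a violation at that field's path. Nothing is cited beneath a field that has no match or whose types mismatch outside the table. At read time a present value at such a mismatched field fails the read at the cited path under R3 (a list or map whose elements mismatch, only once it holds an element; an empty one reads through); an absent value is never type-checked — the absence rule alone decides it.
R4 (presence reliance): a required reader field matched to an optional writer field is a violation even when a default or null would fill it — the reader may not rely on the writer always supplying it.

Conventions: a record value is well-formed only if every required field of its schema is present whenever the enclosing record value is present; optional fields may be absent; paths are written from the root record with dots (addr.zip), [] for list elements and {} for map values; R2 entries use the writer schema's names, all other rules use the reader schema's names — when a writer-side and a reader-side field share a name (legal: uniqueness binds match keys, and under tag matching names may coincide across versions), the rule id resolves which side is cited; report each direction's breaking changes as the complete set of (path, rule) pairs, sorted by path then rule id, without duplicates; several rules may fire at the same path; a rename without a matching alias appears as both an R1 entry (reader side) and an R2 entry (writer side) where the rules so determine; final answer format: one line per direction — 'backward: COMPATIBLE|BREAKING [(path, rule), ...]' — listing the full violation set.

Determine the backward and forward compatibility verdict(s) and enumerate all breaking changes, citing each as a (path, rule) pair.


in Account below, arrows point writer -> reader
checking backward for Account: reader v2 against writer v1:
  list<string> -> list<string>, writer required: scores aligns to scores
  Geo -> Geo, writer optional: addr aligns to addr
  float64 -> float64, writer required: score aligns to score
  bool -> bool, writer optional: active aligns to active
  float64 -> float64, writer optional: height aligns to height
  quantity has no writer counterpart
  bytes -> bytes, writer required: payload aligns to payload
  writer field quantity has no reader counterpart
  bytes -> bytes, writer required: addr.checksum aligns to addr.checksum
  float64 -> float64, writer required: addr.weight aligns to addr.weight
  writer field addr.rating has no reader counterpart
  => backward: COMPATIBLE
checking forward for Account: reader v1 against writer v2:
  list<string> -> list<string>, writer required: scores aligns to scores
  Geo -> Geo, writer optional: addr aligns to addr
  float64 -> float64, writer required: score aligns to score
  bool -> bool, writer optional: active aligns to active
  float64 -> float64, writer optional: height aligns to height
  quantity has no writer counterpart
  bytes -> bytes, writer required: payload aligns to payload
  writer field quantity has no reader counterpart
  bytes -> bytes, writer required: addr.checksum aligns to addr.checksum
  float64 -> float64, writer required: addr.weight aligns to addr.weight
  addr.rating has no writer counterpart
  => forward: COMPATIBLE

backward: COMPATIBLE []; forward: COMPATIBLE []


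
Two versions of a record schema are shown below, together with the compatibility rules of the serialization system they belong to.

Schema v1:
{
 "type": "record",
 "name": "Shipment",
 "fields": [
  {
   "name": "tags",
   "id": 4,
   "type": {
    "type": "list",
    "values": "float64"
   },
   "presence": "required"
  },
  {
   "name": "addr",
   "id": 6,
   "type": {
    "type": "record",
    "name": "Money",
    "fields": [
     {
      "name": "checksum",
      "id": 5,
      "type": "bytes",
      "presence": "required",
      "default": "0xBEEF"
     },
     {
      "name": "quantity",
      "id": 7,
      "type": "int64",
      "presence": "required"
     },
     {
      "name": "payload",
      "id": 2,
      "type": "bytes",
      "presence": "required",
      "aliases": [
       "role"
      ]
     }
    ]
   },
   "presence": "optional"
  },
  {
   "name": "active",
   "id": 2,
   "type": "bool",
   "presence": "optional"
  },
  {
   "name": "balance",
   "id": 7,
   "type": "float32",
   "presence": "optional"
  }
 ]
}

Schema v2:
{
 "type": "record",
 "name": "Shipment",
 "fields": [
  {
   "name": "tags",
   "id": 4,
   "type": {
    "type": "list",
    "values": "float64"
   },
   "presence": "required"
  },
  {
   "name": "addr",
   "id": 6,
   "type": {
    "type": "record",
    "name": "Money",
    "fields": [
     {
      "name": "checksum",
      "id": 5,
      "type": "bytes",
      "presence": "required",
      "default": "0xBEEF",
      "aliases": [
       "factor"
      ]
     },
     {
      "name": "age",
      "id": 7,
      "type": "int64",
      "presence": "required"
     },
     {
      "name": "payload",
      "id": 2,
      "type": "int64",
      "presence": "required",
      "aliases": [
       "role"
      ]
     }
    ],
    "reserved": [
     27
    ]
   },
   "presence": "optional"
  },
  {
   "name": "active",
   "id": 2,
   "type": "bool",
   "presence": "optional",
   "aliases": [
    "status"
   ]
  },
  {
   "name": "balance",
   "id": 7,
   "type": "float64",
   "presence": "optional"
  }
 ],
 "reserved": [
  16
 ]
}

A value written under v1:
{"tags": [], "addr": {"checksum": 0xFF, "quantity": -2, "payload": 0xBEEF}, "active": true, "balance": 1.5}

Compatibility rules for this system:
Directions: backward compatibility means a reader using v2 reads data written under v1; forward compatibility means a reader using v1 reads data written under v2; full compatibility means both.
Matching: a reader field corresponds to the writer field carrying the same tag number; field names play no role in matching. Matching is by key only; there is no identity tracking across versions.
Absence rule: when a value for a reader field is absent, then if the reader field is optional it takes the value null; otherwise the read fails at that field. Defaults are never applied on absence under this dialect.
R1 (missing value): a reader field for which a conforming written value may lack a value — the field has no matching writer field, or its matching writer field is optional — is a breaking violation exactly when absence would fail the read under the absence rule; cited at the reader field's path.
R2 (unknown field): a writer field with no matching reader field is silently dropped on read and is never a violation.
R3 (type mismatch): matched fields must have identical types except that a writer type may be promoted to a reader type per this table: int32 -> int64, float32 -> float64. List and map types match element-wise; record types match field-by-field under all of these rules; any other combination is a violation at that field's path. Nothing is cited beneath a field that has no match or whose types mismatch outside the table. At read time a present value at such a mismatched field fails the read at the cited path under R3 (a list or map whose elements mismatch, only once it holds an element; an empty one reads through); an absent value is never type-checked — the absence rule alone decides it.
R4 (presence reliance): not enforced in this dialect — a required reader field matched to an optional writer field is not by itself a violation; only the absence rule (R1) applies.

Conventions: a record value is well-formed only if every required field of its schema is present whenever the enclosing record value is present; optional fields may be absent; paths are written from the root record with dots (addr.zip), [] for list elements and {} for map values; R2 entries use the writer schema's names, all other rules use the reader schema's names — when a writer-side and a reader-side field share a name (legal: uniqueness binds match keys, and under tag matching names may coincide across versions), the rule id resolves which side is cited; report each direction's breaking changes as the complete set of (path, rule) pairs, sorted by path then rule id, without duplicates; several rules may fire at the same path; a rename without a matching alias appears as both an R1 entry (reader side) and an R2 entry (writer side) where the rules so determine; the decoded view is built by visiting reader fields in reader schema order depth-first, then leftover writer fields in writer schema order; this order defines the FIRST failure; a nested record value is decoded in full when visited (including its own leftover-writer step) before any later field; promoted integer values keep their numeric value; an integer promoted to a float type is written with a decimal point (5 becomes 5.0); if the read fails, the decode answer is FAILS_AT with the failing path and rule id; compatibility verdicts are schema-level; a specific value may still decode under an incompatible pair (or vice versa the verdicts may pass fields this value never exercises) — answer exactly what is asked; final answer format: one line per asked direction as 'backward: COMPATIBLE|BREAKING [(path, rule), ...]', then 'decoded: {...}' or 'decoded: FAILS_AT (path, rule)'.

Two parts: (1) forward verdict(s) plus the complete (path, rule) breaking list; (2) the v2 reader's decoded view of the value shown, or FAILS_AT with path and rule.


forward: BREAKING [(addr.payload, R3), (balance, R3)]; decoded: FAILS_AT (addr.payload, R3)

arrows below run writer -> reader for Shipment
forward on Shipment — v1 reading data written by v2:
  tags: list<float64> -> list<float64>, writer required; from tags
  addr: Money -> Money, writer optional; from addr
  active: bool -> bool, writer optional; from active
  balance: float64 -> float32, writer optional; from balance
  addr.checksum: bytes -> bytes, writer required; from addr.checksum
  addr.quantity: int64 -> int64, writer required; from addr.age
  addr.payload: int64 -> bytes, writer required; from addr.payload
  R3 fires at addr.payload
  R3 fires at balance
  => forward verdict for Shipment: BREAKING, 2 violation(s)
decode walk for Shipment under reader schema v2:
  tags := []
  addr.checksum := 0xFF
  addr.age := -2 (from writer quantity)
  read fails at addr.payload under R3
  => FAILS_AT (addr.payload, R3)
the other Shipment changes do not affect what is asked:
  renamed field quantity to age in record Money -> no rule fires on it in Shipment's dialect; the asked verdict holds


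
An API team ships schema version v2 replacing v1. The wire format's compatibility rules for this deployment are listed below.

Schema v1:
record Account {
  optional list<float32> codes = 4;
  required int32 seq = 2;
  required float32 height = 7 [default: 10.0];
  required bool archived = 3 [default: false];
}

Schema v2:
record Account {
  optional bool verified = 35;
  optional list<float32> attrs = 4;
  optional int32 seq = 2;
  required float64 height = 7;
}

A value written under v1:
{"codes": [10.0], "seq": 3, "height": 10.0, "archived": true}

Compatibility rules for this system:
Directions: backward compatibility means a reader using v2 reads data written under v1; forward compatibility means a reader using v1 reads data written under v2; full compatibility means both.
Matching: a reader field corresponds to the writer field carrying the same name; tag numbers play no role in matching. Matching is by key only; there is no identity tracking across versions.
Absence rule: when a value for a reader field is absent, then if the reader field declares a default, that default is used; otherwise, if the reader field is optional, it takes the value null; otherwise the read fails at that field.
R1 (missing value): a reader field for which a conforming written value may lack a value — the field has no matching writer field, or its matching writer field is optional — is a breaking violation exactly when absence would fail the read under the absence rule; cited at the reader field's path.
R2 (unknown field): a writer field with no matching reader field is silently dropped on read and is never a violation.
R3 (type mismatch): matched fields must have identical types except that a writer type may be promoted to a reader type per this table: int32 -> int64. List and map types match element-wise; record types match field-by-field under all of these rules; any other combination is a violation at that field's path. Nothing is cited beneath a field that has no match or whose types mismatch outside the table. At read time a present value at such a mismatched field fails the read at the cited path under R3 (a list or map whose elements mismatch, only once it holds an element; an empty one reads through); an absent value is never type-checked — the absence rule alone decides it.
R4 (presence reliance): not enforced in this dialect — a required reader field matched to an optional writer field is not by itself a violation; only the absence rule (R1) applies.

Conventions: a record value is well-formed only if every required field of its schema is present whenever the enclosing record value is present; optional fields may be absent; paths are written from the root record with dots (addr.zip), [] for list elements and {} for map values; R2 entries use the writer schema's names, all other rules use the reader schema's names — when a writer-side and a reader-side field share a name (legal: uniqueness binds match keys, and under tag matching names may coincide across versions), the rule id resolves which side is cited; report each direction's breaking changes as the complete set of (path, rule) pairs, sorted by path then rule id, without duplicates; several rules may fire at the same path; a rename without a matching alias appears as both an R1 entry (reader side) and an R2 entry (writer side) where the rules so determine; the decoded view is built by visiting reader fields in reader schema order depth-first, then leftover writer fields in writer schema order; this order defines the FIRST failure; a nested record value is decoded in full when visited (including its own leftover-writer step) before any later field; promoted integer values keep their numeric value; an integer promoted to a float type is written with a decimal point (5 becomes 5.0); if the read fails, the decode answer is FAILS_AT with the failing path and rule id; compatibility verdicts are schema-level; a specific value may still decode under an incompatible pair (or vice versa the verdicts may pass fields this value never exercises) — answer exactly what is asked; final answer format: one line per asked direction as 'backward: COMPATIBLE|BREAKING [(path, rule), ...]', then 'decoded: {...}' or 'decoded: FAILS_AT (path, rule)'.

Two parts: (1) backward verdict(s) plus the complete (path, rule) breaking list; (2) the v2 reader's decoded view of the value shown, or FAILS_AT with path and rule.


each type pair in Account: writer, then reader
backward analysis of Account with v2 as reader and v1 as writer:
  no writer field matches reader verified
  no writer field matches reader attrs
  seq: int32 -> int32, writer required; from seq
  height: float32 -> float64, writer required; from height
  writer field codes has no reader counterpart
  writer field archived has no reader counterpart
  rule R3 violated at height
  => 1 violation(s): backward is BREAKING for Account
migrating the Account value to v2:
  verified := null (absent, optional -> null)
  attrs := null (absent, optional -> null)
  seq := 3
  read fails at height under R3
  => FAILS_AT (height, R3)
the rest of the Account diff is inert for this question:
  removed field archived from record Account -> triggers nothing under Account's printed rules — same verdict
  field seq in record Account: required changed to optional -> matters only for Account's forward compatibility — outside the asked direction
  added field verified to record Account: optional bool, tag 35 (in v2 it sits immediately before attrs) -> triggers nothing under Account's printed rules — same verdict
  renamed field codes to attrs in record Account -> triggers nothing under Account's printed rules — same verdict

backward: BREAKING [(height, R3)]; decoded: FAILS_AT (height, R3)


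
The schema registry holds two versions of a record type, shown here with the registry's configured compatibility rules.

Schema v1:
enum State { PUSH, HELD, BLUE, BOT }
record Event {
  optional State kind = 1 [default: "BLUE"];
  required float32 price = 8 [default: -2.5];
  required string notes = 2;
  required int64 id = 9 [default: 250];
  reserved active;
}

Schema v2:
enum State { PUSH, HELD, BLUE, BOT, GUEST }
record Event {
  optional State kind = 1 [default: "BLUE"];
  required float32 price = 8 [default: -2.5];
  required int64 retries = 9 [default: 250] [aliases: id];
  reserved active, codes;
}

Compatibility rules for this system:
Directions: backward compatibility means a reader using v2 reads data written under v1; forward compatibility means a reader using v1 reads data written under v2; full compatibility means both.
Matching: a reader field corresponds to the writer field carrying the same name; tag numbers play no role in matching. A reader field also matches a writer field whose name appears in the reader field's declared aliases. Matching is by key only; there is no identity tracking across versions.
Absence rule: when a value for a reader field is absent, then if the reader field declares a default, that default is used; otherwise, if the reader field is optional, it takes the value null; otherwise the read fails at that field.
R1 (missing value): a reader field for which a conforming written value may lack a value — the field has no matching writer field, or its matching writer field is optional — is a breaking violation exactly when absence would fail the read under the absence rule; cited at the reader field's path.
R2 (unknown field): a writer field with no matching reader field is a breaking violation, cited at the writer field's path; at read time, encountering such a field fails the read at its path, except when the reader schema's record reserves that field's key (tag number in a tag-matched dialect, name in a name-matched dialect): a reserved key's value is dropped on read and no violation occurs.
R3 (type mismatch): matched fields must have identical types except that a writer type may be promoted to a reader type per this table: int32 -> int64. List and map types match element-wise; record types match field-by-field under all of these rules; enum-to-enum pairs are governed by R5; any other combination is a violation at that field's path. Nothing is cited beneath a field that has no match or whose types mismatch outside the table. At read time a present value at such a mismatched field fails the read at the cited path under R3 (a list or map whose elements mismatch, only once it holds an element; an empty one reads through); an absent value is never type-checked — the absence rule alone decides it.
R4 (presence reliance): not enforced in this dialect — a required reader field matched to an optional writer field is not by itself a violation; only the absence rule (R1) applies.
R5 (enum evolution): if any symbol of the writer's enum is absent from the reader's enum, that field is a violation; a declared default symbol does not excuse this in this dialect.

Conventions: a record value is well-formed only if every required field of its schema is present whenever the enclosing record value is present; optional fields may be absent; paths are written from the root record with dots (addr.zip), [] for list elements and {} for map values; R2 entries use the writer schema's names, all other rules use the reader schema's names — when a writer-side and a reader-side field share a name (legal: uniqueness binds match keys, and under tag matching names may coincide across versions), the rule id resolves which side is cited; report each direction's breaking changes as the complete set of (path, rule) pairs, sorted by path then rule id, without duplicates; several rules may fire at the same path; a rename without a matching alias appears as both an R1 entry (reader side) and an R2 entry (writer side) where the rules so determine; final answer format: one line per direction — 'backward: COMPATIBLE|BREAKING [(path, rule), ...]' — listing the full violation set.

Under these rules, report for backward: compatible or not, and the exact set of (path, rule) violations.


each type pair in Event: writer, then reader
backward pass over Event, reader schema v2, writer schema v1:
  kind: paired with writer kind (State -> State; writer optional)
  price: paired with writer price (float32 -> float32; writer required)
  retries: paired with writer id (int64 -> int64; writer required)
  notes (writer side), unknown to reader
  rule R2 violated at notes
  => backward verdict for Event: BREAKING, 1 violation(s)
remaining Event differences; none change what is asked:
  enum State (field kind in record Event): symbol GUEST added -> matters only for Event's forward compatibility — outside the asked direction
  renamed field id to retries in record Event (alias id declared on the renamed field) -> matters only for Event's forward compatibility — outside the asked direction

backward: BREAKING [(notes, R2)]


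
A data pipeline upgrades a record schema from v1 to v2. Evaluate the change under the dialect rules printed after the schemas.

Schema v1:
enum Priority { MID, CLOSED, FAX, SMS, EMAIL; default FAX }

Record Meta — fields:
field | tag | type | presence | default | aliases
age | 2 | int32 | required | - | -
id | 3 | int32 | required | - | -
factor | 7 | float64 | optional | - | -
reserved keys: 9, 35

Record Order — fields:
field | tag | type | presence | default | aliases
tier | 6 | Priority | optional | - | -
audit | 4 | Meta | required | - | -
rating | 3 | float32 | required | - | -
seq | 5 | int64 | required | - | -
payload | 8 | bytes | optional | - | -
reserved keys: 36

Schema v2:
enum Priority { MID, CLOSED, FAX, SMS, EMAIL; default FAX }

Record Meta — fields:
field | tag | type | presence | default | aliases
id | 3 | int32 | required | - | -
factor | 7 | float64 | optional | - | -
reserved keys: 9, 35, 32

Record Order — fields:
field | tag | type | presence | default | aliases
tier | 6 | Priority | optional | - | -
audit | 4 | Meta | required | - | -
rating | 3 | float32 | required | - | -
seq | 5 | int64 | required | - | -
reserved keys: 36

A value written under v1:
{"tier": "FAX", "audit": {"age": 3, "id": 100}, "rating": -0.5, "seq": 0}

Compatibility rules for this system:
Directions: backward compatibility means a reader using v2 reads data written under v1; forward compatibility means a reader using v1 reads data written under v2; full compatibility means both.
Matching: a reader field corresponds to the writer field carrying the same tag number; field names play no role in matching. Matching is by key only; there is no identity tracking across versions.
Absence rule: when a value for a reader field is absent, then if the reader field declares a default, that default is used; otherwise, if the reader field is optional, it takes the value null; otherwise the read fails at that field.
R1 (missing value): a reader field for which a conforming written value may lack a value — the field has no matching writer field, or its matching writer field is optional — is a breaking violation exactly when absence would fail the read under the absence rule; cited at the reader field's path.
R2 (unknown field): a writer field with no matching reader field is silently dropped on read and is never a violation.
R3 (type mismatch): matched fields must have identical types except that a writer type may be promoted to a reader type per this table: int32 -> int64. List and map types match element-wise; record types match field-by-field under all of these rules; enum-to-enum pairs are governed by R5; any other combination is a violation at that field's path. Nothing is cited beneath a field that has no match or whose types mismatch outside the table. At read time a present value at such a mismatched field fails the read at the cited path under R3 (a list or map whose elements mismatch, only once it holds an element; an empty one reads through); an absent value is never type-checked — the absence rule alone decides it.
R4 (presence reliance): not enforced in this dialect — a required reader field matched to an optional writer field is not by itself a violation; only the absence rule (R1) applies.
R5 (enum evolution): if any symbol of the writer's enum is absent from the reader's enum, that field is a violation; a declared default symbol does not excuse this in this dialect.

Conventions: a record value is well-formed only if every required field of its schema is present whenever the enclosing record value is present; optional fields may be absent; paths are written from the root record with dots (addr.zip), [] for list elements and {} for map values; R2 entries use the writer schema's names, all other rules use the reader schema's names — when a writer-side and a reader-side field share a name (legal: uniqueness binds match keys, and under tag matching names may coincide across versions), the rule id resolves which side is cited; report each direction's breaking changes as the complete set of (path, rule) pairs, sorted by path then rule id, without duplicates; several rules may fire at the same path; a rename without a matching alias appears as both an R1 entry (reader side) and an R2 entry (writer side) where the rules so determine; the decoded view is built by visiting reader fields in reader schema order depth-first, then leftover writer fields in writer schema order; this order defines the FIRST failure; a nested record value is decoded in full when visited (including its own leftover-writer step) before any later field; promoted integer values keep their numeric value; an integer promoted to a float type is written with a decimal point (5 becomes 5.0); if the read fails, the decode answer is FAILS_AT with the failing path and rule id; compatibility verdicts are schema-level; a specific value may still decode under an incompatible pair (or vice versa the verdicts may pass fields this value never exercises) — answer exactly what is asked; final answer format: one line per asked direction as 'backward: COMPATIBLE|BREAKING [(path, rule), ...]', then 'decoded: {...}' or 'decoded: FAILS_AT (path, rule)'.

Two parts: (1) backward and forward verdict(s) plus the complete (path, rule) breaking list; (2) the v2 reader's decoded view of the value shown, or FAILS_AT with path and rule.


backward: COMPATIBLE []; forward: BREAKING [(audit.age, R1)]; decoded: {"tier": "FAX", "audit": {"id": 100, "factor": null}, "rating": -0.5, "seq": 0}

arrows below run writer -> reader for Order
checking backward for Order: reader v2 against writer v1:
  tier: paired with writer tier (Priority -> Priority; writer optional)
  audit: paired with writer audit (Meta -> Meta; writer required)
  rating: paired with writer rating (float32 -> float32; writer required)
  seq: paired with writer seq (int64 -> int64; writer required)
  writer field payload has no reader counterpart
  audit.id: paired with writer audit.id (int32 -> int32; writer required)
  audit.factor: paired with writer audit.factor (float64 -> float64; writer optional)
  writer field audit.age has no reader counterpart
  => no violations; backward on Order: COMPATIBLE
checking forward for Order: reader v1 against writer v2:
  tier: paired with writer tier (Priority -> Priority; writer optional)
  audit: paired with writer audit (Meta -> Meta; writer required)
  rating: paired with writer rating (float32 -> float32; writer required)
  seq: paired with writer seq (int64 -> int64; writer required)
  payload: no writer match
  audit.age: no writer match
  audit.id: paired with writer audit.id (int32 -> int32; writer required)
  audit.factor: paired with writer audit.factor (float64 -> float64; writer optional)
  breaking: (audit.age, R1)
  => forward verdict for Order: BREAKING, 1 violation(s)
migrating the Order value to v2:
  tier := "FAX"
  audit.id := 100
  audit.factor := null (not supplied -> null)
  writer audit.age: unmatched, discarded
  rating := -0.5
  seq := 0
  => decoded: {"tier": "FAX", "audit": {"id": 100, "factor": null}, "rating": -0.5, "seq": 0}


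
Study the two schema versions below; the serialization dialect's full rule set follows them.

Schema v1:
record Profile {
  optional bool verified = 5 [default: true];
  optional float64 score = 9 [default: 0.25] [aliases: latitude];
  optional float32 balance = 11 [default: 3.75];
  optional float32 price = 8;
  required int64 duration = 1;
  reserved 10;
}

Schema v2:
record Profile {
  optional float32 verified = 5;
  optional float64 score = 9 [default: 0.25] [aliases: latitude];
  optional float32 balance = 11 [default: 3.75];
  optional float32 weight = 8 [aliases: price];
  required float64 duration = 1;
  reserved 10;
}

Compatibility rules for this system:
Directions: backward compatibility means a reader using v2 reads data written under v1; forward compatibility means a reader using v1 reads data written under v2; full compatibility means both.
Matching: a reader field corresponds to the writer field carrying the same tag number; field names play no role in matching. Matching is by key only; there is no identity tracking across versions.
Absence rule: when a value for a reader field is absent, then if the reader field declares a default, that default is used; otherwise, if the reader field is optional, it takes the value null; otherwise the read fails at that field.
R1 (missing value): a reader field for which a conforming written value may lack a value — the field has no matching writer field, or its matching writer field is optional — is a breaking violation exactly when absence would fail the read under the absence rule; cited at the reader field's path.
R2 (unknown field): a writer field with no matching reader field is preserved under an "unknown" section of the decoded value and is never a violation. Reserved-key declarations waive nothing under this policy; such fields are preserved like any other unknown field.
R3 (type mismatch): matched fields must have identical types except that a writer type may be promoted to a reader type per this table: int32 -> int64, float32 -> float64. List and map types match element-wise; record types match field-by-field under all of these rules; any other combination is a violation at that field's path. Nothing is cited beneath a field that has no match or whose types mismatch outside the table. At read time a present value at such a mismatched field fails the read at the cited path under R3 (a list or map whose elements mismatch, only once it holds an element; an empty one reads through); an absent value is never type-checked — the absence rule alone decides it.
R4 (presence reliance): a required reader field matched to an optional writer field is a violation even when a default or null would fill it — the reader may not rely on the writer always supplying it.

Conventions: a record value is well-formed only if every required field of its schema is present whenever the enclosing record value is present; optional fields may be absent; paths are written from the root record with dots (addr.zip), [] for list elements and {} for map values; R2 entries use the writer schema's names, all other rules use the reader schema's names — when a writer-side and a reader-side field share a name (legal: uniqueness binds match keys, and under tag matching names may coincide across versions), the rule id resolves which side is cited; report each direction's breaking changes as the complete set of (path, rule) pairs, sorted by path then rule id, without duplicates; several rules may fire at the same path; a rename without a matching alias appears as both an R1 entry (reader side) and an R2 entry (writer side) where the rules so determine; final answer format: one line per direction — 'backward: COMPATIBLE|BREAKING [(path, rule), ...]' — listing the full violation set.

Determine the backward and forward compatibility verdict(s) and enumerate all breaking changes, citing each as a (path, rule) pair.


backward: BREAKING [(duration, R3), (verified, R3)]; forward: BREAKING [(duration, R3), (verified, R3)]

arrows below run writer -> reader for Profile
checking backward for Profile: reader v2 against writer v1:
  verified <- verified (bool -> float32, writer optional)
  score <- score (float64 -> float64, writer optional)
  balance <- balance (float32 -> float32, writer optional)
  weight <- price (float32 -> float32, writer optional)
  duration <- duration (int64 -> float64, writer required)
  rule R3 violated at duration
  rule R3 violated at verified
  backward on Profile therefore BREAKING (2)
checking forward for Profile: reader v1 against writer v2:
  verified <- verified (float32 -> bool, writer optional)
  score <- score (float64 -> float64, writer optional)
  balance <- balance (float32 -> float32, writer optional)
  price <- weight (float32 -> float32, writer optional)
  duration <- duration (float64 -> int64, writer required)
  rule R3 violated at duration
  rule R3 violated at verified
  forward on Profile therefore BREAKING (2)


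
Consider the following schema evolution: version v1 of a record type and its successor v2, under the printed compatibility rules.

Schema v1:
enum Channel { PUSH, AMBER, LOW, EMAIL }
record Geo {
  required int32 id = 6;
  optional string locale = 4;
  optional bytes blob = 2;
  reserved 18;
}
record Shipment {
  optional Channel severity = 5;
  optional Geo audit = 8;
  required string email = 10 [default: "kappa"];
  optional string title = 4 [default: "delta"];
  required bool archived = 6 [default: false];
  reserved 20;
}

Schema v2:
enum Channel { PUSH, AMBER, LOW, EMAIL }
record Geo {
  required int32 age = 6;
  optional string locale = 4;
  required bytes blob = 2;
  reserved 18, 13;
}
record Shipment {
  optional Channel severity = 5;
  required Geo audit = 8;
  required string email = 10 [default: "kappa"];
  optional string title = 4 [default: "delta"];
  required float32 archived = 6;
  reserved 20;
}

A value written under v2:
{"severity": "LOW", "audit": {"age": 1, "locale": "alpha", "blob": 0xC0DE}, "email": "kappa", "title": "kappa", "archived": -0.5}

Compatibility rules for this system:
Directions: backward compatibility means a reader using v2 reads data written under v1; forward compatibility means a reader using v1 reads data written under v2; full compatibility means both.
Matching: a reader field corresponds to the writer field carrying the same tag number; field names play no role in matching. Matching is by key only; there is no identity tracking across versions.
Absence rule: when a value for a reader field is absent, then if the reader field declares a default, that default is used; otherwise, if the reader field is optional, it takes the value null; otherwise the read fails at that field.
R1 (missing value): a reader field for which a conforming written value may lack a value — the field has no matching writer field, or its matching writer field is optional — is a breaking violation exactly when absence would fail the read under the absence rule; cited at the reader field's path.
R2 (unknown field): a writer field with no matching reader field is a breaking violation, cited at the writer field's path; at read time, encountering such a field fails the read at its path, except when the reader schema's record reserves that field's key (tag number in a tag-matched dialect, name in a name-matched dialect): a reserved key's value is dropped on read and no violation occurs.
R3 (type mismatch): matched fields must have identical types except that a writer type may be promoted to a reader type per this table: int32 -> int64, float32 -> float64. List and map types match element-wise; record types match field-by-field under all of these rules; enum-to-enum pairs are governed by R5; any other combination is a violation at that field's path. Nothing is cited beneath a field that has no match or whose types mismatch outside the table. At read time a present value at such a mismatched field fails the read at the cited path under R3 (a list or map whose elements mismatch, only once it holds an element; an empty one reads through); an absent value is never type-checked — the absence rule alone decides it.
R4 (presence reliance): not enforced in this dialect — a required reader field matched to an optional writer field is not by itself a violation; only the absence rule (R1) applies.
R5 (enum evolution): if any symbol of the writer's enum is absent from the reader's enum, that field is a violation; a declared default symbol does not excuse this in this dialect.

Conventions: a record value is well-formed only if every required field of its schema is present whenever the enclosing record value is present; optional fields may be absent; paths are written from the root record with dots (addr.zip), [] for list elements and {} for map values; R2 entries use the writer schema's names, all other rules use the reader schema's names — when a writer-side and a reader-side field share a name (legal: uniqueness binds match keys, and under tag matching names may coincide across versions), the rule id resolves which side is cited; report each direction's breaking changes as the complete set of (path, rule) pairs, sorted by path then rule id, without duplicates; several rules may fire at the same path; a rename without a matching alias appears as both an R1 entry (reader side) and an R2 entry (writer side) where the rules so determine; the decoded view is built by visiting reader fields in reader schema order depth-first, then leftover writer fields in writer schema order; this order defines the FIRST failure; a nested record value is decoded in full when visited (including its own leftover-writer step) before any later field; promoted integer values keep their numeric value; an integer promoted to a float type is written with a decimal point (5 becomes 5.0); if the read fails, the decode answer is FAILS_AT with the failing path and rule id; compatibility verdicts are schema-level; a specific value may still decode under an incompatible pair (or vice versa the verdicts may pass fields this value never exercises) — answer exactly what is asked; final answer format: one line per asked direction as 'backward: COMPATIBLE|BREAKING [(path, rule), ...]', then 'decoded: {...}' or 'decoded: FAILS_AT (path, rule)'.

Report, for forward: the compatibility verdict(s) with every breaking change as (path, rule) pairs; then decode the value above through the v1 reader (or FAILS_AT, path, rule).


forward: BREAKING [(archived, R3)]; decoded: FAILS_AT (archived, R3)

each type pair in Shipment: writer, then reader
forward for Shipment (reader v1, writer v2):
  writer optional, Channel -> Channel: reader severity maps from writer severity
  writer required, Geo -> Geo: reader audit maps from writer audit
  writer required, string -> string: reader email maps from writer email
  writer optional, string -> string: reader title maps from writer title
  writer required, float32 -> bool: reader archived maps from writer archived
  writer required, int32 -> int32: reader audit.id maps from writer audit.age
  writer optional, string -> string: reader audit.locale maps from writer audit.locale
  writer required, bytes -> bytes: reader audit.blob maps from writer audit.blob
  breaking: (archived, R3)
  => 1 violation(s): forward is BREAKING for Shipment
decode (reader v1):
  severity := "LOW"
  audit.id := 1 (from writer age)
  audit.locale := "alpha"
  audit.blob := 0xC0DE
  email := "kappa"
  title := "kappa"
  read fails at archived under R3
  => FAILS_AT (archived, R3)
the rest of the Shipment diff is inert for this question:
  field blob in record Geo: optional changed to required -> its effect on Shipment is confined to the backward direction, not asked
  renamed field id to age in record Geo -> fires no rule on Shipment, leaving the asked answer as it is
  field audit in record Shipment: optional changed to required -> its effect on Shipment is confined to the backward direction, not asked
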